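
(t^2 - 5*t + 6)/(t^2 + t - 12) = (t - 2)/(t + 4)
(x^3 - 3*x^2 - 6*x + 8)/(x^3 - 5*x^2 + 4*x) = (x + 2)/x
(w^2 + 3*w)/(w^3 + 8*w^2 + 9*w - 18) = w/(w^2 + 5*w - 6)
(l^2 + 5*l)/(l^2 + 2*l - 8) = l*(l + 5)/(l^2 + 2*l - 8)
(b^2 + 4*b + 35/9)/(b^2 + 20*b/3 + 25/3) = (b + 7/3)/(b + 5)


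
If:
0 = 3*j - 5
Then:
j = 5/3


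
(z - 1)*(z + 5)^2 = z^3 + 9*z^2 + 15*z - 25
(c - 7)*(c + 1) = c^2 - 6*c - 7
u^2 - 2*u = u*(u - 2)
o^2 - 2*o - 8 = (o - 4)*(o + 2)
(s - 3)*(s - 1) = s^2 - 4*s + 3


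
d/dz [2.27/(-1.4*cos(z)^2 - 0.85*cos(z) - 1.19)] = -(6.356*cos(z) + 1.9295)*sin(z)/(1.4*cos(z)^2 + 0.85*cos(z) + 1.19)^2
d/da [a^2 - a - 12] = 2*a - 1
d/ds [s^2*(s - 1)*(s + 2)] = s*(4*s^2 + 3*s - 4)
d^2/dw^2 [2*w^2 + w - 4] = 4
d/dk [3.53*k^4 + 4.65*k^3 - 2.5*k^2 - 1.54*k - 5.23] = 14.12*k^3 + 13.95*k^2 - 5.0*k - 1.54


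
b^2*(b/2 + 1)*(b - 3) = b^4/2 - b^3/2 - 3*b^2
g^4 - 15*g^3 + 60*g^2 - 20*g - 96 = (g - 8)*(g - 6)*(g - 2)*(g + 1)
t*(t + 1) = t^2 + t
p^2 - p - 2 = (p - 2)*(p + 1)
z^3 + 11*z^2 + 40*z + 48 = (z + 3)*(z + 4)^2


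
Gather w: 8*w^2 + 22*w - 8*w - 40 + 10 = 8*w^2 + 14*w - 30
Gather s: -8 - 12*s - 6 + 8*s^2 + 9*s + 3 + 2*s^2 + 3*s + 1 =10*s^2 - 10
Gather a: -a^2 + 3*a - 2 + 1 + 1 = -a^2 + 3*a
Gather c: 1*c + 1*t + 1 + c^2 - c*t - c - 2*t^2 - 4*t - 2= c^2 - c*t - 2*t^2 - 3*t - 1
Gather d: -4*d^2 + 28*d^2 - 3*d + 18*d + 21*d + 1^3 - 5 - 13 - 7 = 24*d^2 + 36*d - 24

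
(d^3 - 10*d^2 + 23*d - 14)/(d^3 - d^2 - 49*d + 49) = (d - 2)/(d + 7)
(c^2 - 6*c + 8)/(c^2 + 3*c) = (c^2 - 6*c + 8)/(c*(c + 3))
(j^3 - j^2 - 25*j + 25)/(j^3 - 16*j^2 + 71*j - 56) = (j^2 - 25)/(j^2 - 15*j + 56)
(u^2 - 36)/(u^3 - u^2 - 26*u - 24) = (u + 6)/(u^2 + 5*u + 4)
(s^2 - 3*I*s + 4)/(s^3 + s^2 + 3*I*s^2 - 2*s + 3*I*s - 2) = (s - 4*I)/(s^2 + s*(1 + 2*I) + 2*I)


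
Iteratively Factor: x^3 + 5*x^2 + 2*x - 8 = (x - 1)*(x^2 + 6*x + 8) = (x - 1)*(x + 2)*(x + 4)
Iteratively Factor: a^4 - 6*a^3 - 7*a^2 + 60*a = (a + 3)*(a^3 - 9*a^2 + 20*a) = a*(a + 3)*(a^2 - 9*a + 20) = a*(a - 5)*(a + 3)*(a - 4)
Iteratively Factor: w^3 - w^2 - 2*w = (w)*(w^2 - w - 2) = w*(w + 1)*(w - 2)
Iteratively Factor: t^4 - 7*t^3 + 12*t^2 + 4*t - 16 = (t + 1)*(t^3 - 8*t^2 + 20*t - 16) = (t - 2)*(t + 1)*(t^2 - 6*t + 8) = (t - 4)*(t - 2)*(t + 1)*(t - 2)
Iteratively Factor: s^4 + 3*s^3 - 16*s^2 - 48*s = (s + 3)*(s^3 - 16*s) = (s - 4)*(s + 3)*(s^2 + 4*s) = s*(s - 4)*(s + 3)*(s + 4)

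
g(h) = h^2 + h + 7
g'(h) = 2*h + 1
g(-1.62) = 8.00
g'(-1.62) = -2.24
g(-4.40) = 21.96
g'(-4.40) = -7.80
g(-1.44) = 7.63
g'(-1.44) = -1.88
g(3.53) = 22.99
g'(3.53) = 8.06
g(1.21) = 9.67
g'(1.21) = 3.42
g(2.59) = 16.30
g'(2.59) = 6.18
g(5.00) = 37.00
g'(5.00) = 11.00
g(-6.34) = 40.86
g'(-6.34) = -11.68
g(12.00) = 163.00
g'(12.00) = 25.00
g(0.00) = 7.00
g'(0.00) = 1.00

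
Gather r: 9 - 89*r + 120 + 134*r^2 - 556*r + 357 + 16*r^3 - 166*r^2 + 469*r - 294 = 16*r^3 - 32*r^2 - 176*r + 192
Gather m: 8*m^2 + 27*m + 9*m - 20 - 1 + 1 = 8*m^2 + 36*m - 20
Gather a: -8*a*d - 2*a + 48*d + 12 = a*(-8*d - 2) + 48*d + 12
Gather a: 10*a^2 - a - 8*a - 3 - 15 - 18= 10*a^2 - 9*a - 36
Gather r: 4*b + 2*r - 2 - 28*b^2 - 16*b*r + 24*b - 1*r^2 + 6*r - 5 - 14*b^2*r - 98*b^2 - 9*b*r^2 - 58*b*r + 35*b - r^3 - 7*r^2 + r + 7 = -126*b^2 + 63*b - r^3 + r^2*(-9*b - 8) + r*(-14*b^2 - 74*b + 9)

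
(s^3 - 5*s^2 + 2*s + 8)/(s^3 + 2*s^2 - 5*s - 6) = (s - 4)/(s + 3)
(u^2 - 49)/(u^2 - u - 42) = (u + 7)/(u + 6)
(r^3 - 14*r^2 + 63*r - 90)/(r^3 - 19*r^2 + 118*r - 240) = (r - 3)/(r - 8)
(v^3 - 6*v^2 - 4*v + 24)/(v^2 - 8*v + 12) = v + 2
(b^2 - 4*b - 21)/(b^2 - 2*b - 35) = (b + 3)/(b + 5)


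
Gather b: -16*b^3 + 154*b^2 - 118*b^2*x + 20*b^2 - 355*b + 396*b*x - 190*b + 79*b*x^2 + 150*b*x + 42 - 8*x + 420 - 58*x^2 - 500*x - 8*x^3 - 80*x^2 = -16*b^3 + b^2*(174 - 118*x) + b*(79*x^2 + 546*x - 545) - 8*x^3 - 138*x^2 - 508*x + 462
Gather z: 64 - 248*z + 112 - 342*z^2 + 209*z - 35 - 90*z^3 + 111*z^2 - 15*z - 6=-90*z^3 - 231*z^2 - 54*z + 135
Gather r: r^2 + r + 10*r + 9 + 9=r^2 + 11*r + 18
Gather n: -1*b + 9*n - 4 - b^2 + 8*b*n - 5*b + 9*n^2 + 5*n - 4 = -b^2 - 6*b + 9*n^2 + n*(8*b + 14) - 8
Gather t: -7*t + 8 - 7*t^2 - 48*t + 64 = -7*t^2 - 55*t + 72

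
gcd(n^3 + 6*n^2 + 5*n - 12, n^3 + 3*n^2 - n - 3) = n^2 + 2*n - 3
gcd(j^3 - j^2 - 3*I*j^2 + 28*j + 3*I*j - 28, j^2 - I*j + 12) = 1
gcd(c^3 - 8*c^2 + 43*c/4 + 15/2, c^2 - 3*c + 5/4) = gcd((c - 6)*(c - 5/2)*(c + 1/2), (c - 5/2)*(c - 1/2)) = c - 5/2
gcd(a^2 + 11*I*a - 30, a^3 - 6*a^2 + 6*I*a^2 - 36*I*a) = a + 6*I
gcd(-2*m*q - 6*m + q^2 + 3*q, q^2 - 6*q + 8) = 1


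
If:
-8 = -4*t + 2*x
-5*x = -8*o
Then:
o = 5*x/8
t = x/2 + 2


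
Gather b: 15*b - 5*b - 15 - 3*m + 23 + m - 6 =10*b - 2*m + 2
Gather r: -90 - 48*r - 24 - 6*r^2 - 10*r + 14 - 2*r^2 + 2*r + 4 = -8*r^2 - 56*r - 96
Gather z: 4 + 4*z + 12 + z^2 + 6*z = z^2 + 10*z + 16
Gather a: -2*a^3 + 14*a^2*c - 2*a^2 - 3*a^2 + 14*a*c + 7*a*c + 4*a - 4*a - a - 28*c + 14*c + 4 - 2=-2*a^3 + a^2*(14*c - 5) + a*(21*c - 1) - 14*c + 2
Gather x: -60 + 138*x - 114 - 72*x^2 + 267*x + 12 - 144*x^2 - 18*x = -216*x^2 + 387*x - 162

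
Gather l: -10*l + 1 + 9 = 10 - 10*l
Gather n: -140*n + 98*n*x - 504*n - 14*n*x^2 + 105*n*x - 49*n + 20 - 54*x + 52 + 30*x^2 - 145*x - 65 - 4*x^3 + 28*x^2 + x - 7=n*(-14*x^2 + 203*x - 693) - 4*x^3 + 58*x^2 - 198*x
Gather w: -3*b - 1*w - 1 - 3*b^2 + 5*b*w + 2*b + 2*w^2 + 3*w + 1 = -3*b^2 - b + 2*w^2 + w*(5*b + 2)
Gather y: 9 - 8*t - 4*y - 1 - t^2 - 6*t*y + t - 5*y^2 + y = -t^2 - 7*t - 5*y^2 + y*(-6*t - 3) + 8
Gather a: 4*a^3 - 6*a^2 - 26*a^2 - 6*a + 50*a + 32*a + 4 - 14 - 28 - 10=4*a^3 - 32*a^2 + 76*a - 48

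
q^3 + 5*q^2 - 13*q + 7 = (q - 1)^2*(q + 7)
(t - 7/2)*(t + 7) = t^2 + 7*t/2 - 49/2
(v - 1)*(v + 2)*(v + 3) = v^3 + 4*v^2 + v - 6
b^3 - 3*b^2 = b^2*(b - 3)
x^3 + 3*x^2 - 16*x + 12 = (x - 2)*(x - 1)*(x + 6)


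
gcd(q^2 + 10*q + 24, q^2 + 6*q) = q + 6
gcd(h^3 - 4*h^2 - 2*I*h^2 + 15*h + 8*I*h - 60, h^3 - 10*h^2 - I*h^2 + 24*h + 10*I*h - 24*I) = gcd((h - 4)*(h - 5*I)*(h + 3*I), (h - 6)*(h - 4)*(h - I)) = h - 4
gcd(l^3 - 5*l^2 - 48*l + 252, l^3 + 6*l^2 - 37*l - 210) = l^2 + l - 42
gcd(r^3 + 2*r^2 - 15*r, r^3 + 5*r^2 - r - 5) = r + 5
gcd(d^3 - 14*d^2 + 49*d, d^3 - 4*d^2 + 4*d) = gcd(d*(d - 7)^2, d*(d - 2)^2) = d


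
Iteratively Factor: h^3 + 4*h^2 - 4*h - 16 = (h - 2)*(h^2 + 6*h + 8) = (h - 2)*(h + 2)*(h + 4)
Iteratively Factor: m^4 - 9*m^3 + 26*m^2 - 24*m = (m)*(m^3 - 9*m^2 + 26*m - 24) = m*(m - 2)*(m^2 - 7*m + 12) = m*(m - 4)*(m - 2)*(m - 3)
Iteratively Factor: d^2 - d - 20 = (d + 4)*(d - 5)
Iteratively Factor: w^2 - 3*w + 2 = (w - 2)*(w - 1)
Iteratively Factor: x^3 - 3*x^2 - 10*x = (x + 2)*(x^2 - 5*x) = x*(x + 2)*(x - 5)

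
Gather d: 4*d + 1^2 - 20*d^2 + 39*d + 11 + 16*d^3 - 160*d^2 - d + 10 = 16*d^3 - 180*d^2 + 42*d + 22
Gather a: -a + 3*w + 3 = -a + 3*w + 3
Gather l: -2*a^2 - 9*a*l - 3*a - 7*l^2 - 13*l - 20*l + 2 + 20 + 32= -2*a^2 - 3*a - 7*l^2 + l*(-9*a - 33) + 54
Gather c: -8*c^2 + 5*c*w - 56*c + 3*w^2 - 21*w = -8*c^2 + c*(5*w - 56) + 3*w^2 - 21*w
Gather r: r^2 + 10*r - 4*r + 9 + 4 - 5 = r^2 + 6*r + 8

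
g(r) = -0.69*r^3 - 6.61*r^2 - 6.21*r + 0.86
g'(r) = -2.07*r^2 - 13.22*r - 6.21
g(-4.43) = -41.36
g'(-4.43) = 11.73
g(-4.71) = -44.43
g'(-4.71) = 10.14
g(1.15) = -16.07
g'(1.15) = -24.15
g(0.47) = -3.59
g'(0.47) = -12.88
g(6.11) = -441.24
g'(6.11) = -164.26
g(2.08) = -46.86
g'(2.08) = -42.66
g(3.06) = -99.81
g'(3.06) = -66.05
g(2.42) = -62.66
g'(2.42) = -50.33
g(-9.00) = 24.35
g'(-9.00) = -54.90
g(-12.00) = 315.86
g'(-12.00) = -145.65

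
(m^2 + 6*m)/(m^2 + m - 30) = m/(m - 5)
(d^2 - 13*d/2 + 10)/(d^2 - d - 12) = (d - 5/2)/(d + 3)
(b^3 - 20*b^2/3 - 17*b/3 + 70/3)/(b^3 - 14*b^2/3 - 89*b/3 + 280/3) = (3*b^2 + b - 10)/(3*b^2 + 7*b - 40)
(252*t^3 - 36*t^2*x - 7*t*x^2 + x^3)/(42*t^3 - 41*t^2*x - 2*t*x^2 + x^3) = (-6*t + x)/(-t + x)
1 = 1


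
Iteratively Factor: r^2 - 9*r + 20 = (r - 5)*(r - 4)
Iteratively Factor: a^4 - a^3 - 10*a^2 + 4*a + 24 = (a - 3)*(a^3 + 2*a^2 - 4*a - 8) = (a - 3)*(a + 2)*(a^2 - 4) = (a - 3)*(a + 2)^2*(a - 2)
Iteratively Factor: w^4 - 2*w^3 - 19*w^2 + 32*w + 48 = (w - 3)*(w^3 + w^2 - 16*w - 16) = (w - 3)*(w + 4)*(w^2 - 3*w - 4) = (w - 4)*(w - 3)*(w + 4)*(w + 1)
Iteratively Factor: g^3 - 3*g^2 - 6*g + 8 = (g - 4)*(g^2 + g - 2) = (g - 4)*(g - 1)*(g + 2)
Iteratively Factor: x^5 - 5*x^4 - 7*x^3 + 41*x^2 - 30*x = (x + 3)*(x^4 - 8*x^3 + 17*x^2 - 10*x) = x*(x + 3)*(x^3 - 8*x^2 + 17*x - 10) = x*(x - 2)*(x + 3)*(x^2 - 6*x + 5) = x*(x - 5)*(x - 2)*(x + 3)*(x - 1)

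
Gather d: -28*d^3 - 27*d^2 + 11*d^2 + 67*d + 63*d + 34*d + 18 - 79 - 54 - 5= -28*d^3 - 16*d^2 + 164*d - 120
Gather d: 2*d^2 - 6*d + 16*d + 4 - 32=2*d^2 + 10*d - 28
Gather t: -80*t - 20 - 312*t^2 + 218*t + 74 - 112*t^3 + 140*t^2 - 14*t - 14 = -112*t^3 - 172*t^2 + 124*t + 40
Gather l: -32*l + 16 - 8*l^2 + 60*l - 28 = -8*l^2 + 28*l - 12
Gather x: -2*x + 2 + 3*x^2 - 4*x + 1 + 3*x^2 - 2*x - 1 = 6*x^2 - 8*x + 2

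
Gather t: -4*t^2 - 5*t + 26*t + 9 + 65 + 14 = -4*t^2 + 21*t + 88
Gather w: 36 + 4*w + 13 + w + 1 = 5*w + 50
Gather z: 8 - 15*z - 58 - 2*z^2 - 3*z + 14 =-2*z^2 - 18*z - 36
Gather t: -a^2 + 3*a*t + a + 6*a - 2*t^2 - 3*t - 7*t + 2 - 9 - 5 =-a^2 + 7*a - 2*t^2 + t*(3*a - 10) - 12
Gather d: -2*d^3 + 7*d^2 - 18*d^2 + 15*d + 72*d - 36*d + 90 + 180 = -2*d^3 - 11*d^2 + 51*d + 270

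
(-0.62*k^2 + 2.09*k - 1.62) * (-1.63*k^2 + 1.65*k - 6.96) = 1.0106*k^4 - 4.4297*k^3 + 10.4043*k^2 - 17.2194*k + 11.2752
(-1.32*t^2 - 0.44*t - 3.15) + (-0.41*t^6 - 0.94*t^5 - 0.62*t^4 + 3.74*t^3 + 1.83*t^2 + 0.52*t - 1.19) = -0.41*t^6 - 0.94*t^5 - 0.62*t^4 + 3.74*t^3 + 0.51*t^2 + 0.08*t - 4.34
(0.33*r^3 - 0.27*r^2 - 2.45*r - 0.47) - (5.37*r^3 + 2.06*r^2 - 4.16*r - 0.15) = -5.04*r^3 - 2.33*r^2 + 1.71*r - 0.32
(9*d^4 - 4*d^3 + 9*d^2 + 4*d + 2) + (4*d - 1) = 9*d^4 - 4*d^3 + 9*d^2 + 8*d + 1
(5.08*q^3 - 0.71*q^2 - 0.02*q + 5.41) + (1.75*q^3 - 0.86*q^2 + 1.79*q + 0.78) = 6.83*q^3 - 1.57*q^2 + 1.77*q + 6.19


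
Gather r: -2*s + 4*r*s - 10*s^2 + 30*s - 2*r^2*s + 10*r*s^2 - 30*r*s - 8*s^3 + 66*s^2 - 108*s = -2*r^2*s + r*(10*s^2 - 26*s) - 8*s^3 + 56*s^2 - 80*s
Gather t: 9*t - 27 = 9*t - 27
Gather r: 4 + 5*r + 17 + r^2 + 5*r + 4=r^2 + 10*r + 25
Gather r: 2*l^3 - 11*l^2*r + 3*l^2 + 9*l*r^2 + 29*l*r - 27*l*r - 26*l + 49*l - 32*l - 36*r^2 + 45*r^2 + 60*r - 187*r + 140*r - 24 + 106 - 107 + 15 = 2*l^3 + 3*l^2 - 9*l + r^2*(9*l + 9) + r*(-11*l^2 + 2*l + 13) - 10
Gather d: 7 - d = 7 - d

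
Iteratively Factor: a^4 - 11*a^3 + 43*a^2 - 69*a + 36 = (a - 3)*(a^3 - 8*a^2 + 19*a - 12) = (a - 3)*(a - 1)*(a^2 - 7*a + 12) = (a - 3)^2*(a - 1)*(a - 4)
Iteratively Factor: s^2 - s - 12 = (s - 4)*(s + 3)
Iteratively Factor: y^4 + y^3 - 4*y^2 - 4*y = (y - 2)*(y^3 + 3*y^2 + 2*y) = (y - 2)*(y + 1)*(y^2 + 2*y) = (y - 2)*(y + 1)*(y + 2)*(y)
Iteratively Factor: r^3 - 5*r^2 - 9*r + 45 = (r - 3)*(r^2 - 2*r - 15) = (r - 3)*(r + 3)*(r - 5)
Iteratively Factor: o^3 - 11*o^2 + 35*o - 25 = (o - 5)*(o^2 - 6*o + 5) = (o - 5)*(o - 1)*(o - 5)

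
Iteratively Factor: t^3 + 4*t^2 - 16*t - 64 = (t + 4)*(t^2 - 16) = (t + 4)^2*(t - 4)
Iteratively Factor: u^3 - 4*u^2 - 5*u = (u)*(u^2 - 4*u - 5) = u*(u + 1)*(u - 5)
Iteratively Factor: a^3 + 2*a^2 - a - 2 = (a + 1)*(a^2 + a - 2) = (a - 1)*(a + 1)*(a + 2)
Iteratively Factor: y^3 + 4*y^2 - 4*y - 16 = (y + 2)*(y^2 + 2*y - 8) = (y + 2)*(y + 4)*(y - 2)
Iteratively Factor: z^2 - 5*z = (z)*(z - 5)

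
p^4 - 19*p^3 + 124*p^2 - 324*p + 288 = (p - 8)*(p - 6)*(p - 3)*(p - 2)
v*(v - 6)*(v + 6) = v^3 - 36*v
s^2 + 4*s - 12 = (s - 2)*(s + 6)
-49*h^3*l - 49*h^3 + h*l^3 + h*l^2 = (-7*h + l)*(7*h + l)*(h*l + h)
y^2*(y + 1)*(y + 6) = y^4 + 7*y^3 + 6*y^2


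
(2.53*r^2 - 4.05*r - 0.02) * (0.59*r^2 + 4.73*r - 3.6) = 1.4927*r^4 + 9.5774*r^3 - 28.2763*r^2 + 14.4854*r + 0.072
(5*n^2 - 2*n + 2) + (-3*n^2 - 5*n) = 2*n^2 - 7*n + 2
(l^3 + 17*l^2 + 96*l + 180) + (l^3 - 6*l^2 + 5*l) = 2*l^3 + 11*l^2 + 101*l + 180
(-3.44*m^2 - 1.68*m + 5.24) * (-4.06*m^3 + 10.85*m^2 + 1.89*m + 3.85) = 13.9664*m^5 - 30.5032*m^4 - 46.004*m^3 + 40.4348*m^2 + 3.4356*m + 20.174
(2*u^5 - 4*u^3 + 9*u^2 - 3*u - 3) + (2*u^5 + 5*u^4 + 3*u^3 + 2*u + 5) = 4*u^5 + 5*u^4 - u^3 + 9*u^2 - u + 2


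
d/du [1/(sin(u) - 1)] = -cos(u)/(sin(u) - 1)^2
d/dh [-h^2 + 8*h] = 8 - 2*h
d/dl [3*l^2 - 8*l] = 6*l - 8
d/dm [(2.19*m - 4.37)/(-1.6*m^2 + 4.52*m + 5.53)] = (3.504*m^2 - 13.984*m + 31.8631)/(2.56*m^4 - 14.464*m^3 + 2.73439999999999*m^2 + 49.9912*m + 30.5809)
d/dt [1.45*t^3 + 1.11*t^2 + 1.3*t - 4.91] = 4.35*t^2 + 2.22*t + 1.3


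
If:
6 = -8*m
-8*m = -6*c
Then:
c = -1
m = -3/4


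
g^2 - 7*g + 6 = (g - 6)*(g - 1)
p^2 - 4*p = p*(p - 4)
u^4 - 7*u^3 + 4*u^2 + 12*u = u*(u - 6)*(u - 2)*(u + 1)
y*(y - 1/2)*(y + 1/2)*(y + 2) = y^4 + 2*y^3 - y^2/4 - y/2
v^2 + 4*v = v*(v + 4)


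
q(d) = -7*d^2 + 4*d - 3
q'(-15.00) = 214.00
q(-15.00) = -1638.00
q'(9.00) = -122.00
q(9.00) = -534.00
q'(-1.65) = 27.10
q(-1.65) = -28.66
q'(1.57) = -17.98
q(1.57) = -13.97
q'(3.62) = -46.68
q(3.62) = -80.25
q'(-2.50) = 39.00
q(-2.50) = -56.75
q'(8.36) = -113.04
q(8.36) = -458.79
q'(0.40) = -1.60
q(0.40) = -2.52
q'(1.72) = -20.08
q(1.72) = -16.83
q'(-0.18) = 6.52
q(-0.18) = -3.95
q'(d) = 4 - 14*d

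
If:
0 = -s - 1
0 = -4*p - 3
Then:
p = -3/4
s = -1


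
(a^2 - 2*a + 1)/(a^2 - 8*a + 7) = (a - 1)/(a - 7)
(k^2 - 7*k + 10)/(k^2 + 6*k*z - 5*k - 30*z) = (k - 2)/(k + 6*z)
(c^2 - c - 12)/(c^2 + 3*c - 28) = (c + 3)/(c + 7)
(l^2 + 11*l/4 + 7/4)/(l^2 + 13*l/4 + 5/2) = (4*l^2 + 11*l + 7)/(4*l^2 + 13*l + 10)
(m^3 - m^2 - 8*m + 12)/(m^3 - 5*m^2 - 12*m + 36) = (m - 2)/(m - 6)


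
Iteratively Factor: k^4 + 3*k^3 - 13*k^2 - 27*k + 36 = (k + 3)*(k^3 - 13*k + 12) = (k - 1)*(k + 3)*(k^2 + k - 12) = (k - 1)*(k + 3)*(k + 4)*(k - 3)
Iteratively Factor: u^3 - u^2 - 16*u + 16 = (u - 4)*(u^2 + 3*u - 4) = (u - 4)*(u + 4)*(u - 1)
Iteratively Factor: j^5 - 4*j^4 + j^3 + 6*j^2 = (j)*(j^4 - 4*j^3 + j^2 + 6*j) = j*(j + 1)*(j^3 - 5*j^2 + 6*j) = j*(j - 3)*(j + 1)*(j^2 - 2*j) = j^2*(j - 3)*(j + 1)*(j - 2)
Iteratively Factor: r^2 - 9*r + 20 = (r - 4)*(r - 5)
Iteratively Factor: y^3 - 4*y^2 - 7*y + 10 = (y + 2)*(y^2 - 6*y + 5) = (y - 1)*(y + 2)*(y - 5)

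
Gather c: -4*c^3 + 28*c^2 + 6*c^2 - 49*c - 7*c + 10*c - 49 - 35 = -4*c^3 + 34*c^2 - 46*c - 84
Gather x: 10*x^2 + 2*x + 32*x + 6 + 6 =10*x^2 + 34*x + 12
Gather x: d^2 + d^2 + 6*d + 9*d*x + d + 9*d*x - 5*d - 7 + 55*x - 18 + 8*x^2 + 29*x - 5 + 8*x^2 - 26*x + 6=2*d^2 + 2*d + 16*x^2 + x*(18*d + 58) - 24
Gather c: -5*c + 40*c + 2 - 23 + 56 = 35*c + 35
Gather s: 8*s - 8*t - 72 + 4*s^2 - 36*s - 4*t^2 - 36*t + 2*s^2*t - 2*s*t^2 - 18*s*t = s^2*(2*t + 4) + s*(-2*t^2 - 18*t - 28) - 4*t^2 - 44*t - 72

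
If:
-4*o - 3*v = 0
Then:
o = -3*v/4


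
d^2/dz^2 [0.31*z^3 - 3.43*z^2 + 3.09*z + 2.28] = 1.86*z - 6.86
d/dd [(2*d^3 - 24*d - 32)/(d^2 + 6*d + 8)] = 2*d*(d + 8)/(d^2 + 8*d + 16)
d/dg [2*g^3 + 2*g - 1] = 6*g^2 + 2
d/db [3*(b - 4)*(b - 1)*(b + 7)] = 9*b^2 + 12*b - 93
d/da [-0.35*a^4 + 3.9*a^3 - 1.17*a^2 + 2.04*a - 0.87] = -1.4*a^3 + 11.7*a^2 - 2.34*a + 2.04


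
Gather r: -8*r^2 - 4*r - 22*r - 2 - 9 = -8*r^2 - 26*r - 11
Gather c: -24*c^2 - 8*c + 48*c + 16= -24*c^2 + 40*c + 16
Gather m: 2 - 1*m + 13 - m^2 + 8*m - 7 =-m^2 + 7*m + 8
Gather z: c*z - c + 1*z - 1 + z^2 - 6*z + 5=-c + z^2 + z*(c - 5) + 4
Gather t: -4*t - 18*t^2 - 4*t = -18*t^2 - 8*t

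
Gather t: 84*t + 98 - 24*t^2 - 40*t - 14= -24*t^2 + 44*t + 84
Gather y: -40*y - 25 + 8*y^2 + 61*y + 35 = 8*y^2 + 21*y + 10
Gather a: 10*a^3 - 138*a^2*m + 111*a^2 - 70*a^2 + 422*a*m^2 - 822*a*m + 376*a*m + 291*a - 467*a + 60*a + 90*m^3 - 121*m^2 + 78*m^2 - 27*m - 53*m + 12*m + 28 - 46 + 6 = 10*a^3 + a^2*(41 - 138*m) + a*(422*m^2 - 446*m - 116) + 90*m^3 - 43*m^2 - 68*m - 12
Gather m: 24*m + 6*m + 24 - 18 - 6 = 30*m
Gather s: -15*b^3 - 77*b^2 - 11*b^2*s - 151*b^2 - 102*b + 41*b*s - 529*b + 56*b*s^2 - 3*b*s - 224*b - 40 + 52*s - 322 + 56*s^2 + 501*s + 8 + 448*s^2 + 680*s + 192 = -15*b^3 - 228*b^2 - 855*b + s^2*(56*b + 504) + s*(-11*b^2 + 38*b + 1233) - 162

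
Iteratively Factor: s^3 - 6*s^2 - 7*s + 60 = (s - 5)*(s^2 - s - 12) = (s - 5)*(s + 3)*(s - 4)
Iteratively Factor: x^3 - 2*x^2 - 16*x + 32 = (x + 4)*(x^2 - 6*x + 8) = (x - 4)*(x + 4)*(x - 2)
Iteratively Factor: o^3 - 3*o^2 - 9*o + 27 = (o - 3)*(o^2 - 9) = (o - 3)*(o + 3)*(o - 3)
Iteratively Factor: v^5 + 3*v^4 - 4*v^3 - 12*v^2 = (v - 2)*(v^4 + 5*v^3 + 6*v^2) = v*(v - 2)*(v^3 + 5*v^2 + 6*v) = v*(v - 2)*(v + 2)*(v^2 + 3*v) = v*(v - 2)*(v + 2)*(v + 3)*(v)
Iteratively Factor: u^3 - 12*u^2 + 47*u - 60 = (u - 3)*(u^2 - 9*u + 20) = (u - 4)*(u - 3)*(u - 5)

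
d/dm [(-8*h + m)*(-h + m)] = -9*h + 2*m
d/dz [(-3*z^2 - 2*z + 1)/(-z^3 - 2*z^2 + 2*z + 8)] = (-3*z^4 - 4*z^3 - 7*z^2 - 44*z - 18)/(z^6 + 4*z^5 - 24*z^3 - 28*z^2 + 32*z + 64)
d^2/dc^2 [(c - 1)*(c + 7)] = 2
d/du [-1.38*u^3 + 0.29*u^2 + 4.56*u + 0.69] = -4.14*u^2 + 0.58*u + 4.56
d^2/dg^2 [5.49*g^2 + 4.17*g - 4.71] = 10.9800000000000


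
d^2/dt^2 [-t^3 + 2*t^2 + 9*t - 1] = 4 - 6*t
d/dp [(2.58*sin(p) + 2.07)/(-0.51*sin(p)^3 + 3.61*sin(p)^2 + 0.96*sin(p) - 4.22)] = (2.6316*sin(p)^3 - 6.1467*sin(p)^2 - 14.9454*sin(p) - 12.8748)*cos(p)/(0.2601*sin(p)^6 - 3.6822*sin(p)^5 + 12.0529*sin(p)^4 + 11.2356*sin(p)^3 - 29.5468*sin(p)^2 - 8.1024*sin(p) + 17.8084)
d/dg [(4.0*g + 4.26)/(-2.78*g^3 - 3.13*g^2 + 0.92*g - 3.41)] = (22.24*g^3 + 48.0484*g^2 + 26.6676*g - 17.5592)/(7.7284*g^6 + 17.4028*g^5 + 4.6817*g^4 + 13.2004*g^3 + 22.193*g^2 - 6.2744*g + 11.6281)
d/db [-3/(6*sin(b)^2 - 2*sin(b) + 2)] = 3*(6*sin(b) - 1)*cos(b)/(2*(3*sin(b)^2 - sin(b) + 1)^2)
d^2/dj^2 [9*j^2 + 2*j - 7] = 18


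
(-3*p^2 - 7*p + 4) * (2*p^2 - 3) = -6*p^4 - 14*p^3 + 17*p^2 + 21*p - 12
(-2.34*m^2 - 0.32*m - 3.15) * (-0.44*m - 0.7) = 1.0296*m^3 + 1.7788*m^2 + 1.61*m + 2.205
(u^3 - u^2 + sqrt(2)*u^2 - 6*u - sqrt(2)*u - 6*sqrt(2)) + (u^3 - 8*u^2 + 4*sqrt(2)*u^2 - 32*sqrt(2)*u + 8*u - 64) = 2*u^3 - 9*u^2 + 5*sqrt(2)*u^2 - 33*sqrt(2)*u + 2*u - 64 - 6*sqrt(2)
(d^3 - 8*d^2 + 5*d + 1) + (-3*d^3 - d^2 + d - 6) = -2*d^3 - 9*d^2 + 6*d - 5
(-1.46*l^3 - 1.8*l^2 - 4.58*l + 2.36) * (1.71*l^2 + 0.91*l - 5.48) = -2.4966*l^5 - 4.4066*l^4 - 1.469*l^3 + 9.7318*l^2 + 27.246*l - 12.9328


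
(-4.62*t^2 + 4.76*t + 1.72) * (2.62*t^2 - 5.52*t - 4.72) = -12.1044*t^4 + 37.9736*t^3 + 0.0376000000000012*t^2 - 31.9616*t - 8.1184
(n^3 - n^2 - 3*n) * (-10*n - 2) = -10*n^4 + 8*n^3 + 32*n^2 + 6*n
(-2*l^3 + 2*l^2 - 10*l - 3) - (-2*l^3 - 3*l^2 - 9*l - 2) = 5*l^2 - l - 1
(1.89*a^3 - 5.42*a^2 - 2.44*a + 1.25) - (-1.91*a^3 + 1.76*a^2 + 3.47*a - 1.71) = 3.8*a^3 - 7.18*a^2 - 5.91*a + 2.96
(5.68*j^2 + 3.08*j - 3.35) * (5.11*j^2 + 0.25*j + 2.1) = 29.0248*j^4 + 17.1588*j^3 - 4.4205*j^2 + 5.6305*j - 7.035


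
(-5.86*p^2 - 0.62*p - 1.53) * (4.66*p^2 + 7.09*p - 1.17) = -27.3076*p^4 - 44.4366*p^3 - 4.6694*p^2 - 10.1223*p + 1.7901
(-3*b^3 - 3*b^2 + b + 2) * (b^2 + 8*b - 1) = -3*b^5 - 27*b^4 - 20*b^3 + 13*b^2 + 15*b - 2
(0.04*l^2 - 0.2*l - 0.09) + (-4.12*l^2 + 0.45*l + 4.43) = -4.08*l^2 + 0.25*l + 4.34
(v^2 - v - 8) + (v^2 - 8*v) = 2*v^2 - 9*v - 8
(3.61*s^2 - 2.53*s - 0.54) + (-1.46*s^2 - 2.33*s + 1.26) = 2.15*s^2 - 4.86*s + 0.72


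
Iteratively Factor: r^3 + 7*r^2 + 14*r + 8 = (r + 4)*(r^2 + 3*r + 2) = (r + 2)*(r + 4)*(r + 1)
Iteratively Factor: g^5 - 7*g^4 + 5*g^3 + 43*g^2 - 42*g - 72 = (g - 3)*(g^4 - 4*g^3 - 7*g^2 + 22*g + 24) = (g - 3)*(g + 1)*(g^3 - 5*g^2 - 2*g + 24) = (g - 3)*(g + 1)*(g + 2)*(g^2 - 7*g + 12) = (g - 3)^2*(g + 1)*(g + 2)*(g - 4)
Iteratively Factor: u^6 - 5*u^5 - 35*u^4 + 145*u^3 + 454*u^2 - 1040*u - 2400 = (u + 2)*(u^5 - 7*u^4 - 21*u^3 + 187*u^2 + 80*u - 1200) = (u - 5)*(u + 2)*(u^4 - 2*u^3 - 31*u^2 + 32*u + 240) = (u - 5)*(u + 2)*(u + 3)*(u^3 - 5*u^2 - 16*u + 80) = (u - 5)*(u + 2)*(u + 3)*(u + 4)*(u^2 - 9*u + 20) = (u - 5)^2*(u + 2)*(u + 3)*(u + 4)*(u - 4)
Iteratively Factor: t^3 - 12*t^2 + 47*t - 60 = (t - 5)*(t^2 - 7*t + 12) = (t - 5)*(t - 4)*(t - 3)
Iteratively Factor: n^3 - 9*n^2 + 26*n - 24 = (n - 4)*(n^2 - 5*n + 6) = (n - 4)*(n - 3)*(n - 2)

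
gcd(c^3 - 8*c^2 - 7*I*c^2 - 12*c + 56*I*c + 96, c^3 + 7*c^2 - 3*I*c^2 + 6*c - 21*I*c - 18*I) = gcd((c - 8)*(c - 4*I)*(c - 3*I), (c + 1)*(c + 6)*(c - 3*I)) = c - 3*I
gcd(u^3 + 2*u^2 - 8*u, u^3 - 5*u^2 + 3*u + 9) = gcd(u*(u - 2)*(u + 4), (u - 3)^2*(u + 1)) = 1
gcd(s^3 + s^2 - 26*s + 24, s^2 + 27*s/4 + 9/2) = s + 6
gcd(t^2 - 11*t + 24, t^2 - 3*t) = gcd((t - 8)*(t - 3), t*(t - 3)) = t - 3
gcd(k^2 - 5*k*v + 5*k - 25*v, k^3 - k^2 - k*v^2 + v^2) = 1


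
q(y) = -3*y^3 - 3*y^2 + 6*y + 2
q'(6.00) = -354.00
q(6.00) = -718.00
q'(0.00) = 6.00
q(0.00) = 2.00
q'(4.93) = -242.32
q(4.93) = -400.80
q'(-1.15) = 1.00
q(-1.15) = -4.30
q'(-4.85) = -176.60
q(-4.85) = 244.58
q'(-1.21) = 0.08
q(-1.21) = -4.34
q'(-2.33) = -28.88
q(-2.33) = 9.68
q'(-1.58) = -6.99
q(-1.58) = -3.14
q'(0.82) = -4.97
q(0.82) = 3.25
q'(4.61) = -212.93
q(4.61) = -328.01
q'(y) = -9*y^2 - 6*y + 6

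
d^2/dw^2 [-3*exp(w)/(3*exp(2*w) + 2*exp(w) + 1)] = (-27*exp(4*w) + 18*exp(3*w) + 54*exp(2*w) + 6*exp(w) - 3)*exp(w)/(27*exp(6*w) + 54*exp(5*w) + 63*exp(4*w) + 44*exp(3*w) + 21*exp(2*w) + 6*exp(w) + 1)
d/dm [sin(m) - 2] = cos(m)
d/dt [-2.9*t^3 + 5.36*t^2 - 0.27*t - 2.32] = -8.7*t^2 + 10.72*t - 0.27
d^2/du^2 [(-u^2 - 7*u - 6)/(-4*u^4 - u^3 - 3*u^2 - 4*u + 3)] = 2*(48*u^8 + 684*u^7 + 1173*u^6 + 537*u^5 + 543*u^4 + 1220*u^3 + 819*u^2 + 459*u + 243)/(64*u^12 + 48*u^11 + 156*u^10 + 265*u^9 + 69*u^8 + 255*u^7 + 66*u^6 - 186*u^5 + 99*u^4 - 125*u^3 - 63*u^2 + 108*u - 27)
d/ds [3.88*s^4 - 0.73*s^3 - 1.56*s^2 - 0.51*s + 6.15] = 15.52*s^3 - 2.19*s^2 - 3.12*s - 0.51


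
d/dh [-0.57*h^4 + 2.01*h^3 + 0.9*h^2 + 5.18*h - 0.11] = -2.28*h^3 + 6.03*h^2 + 1.8*h + 5.18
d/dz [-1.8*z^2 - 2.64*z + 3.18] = -3.6*z - 2.64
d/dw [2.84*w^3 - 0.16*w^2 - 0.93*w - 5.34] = 8.52*w^2 - 0.32*w - 0.93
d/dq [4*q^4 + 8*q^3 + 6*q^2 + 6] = 4*q*(4*q^2 + 6*q + 3)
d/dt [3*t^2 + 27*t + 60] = 6*t + 27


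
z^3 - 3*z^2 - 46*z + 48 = (z - 8)*(z - 1)*(z + 6)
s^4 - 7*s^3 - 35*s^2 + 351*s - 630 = (s - 6)*(s - 5)*(s - 3)*(s + 7)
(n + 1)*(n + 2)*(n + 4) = n^3 + 7*n^2 + 14*n + 8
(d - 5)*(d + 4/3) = d^2 - 11*d/3 - 20/3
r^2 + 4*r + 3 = (r + 1)*(r + 3)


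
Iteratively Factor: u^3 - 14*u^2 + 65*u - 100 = (u - 5)*(u^2 - 9*u + 20) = (u - 5)^2*(u - 4)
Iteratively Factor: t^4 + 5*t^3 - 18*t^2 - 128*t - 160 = (t + 4)*(t^3 + t^2 - 22*t - 40) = (t - 5)*(t + 4)*(t^2 + 6*t + 8) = (t - 5)*(t + 2)*(t + 4)*(t + 4)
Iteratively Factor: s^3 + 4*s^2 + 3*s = (s)*(s^2 + 4*s + 3) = s*(s + 3)*(s + 1)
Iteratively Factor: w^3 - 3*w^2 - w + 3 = (w - 3)*(w^2 - 1) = (w - 3)*(w - 1)*(w + 1)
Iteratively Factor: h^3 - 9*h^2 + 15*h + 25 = (h - 5)*(h^2 - 4*h - 5) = (h - 5)*(h + 1)*(h - 5)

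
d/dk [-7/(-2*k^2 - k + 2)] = 7*(-4*k - 1)/(2*k^2 + k - 2)^2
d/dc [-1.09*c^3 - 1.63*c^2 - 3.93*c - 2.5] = -3.27*c^2 - 3.26*c - 3.93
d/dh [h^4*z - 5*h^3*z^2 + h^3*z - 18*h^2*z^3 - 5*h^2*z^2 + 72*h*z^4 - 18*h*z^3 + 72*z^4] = z*(4*h^3 - 15*h^2*z + 3*h^2 - 36*h*z^2 - 10*h*z + 72*z^3 - 18*z^2)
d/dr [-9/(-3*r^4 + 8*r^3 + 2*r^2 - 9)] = 36*r*(-3*r^2 + 6*r + 1)/(3*r^4 - 8*r^3 - 2*r^2 + 9)^2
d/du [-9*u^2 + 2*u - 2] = 2 - 18*u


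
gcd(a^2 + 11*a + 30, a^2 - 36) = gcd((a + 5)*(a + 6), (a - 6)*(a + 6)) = a + 6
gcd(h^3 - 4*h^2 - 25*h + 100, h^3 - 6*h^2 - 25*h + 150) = h^2 - 25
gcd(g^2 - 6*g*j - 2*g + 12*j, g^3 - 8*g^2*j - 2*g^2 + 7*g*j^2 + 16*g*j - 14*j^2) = g - 2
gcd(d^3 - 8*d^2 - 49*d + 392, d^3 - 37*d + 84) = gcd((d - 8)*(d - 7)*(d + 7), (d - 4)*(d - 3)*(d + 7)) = d + 7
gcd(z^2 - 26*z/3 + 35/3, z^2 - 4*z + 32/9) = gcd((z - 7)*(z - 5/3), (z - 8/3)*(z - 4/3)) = 1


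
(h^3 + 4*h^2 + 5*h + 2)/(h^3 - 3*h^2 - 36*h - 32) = (h^2 + 3*h + 2)/(h^2 - 4*h - 32)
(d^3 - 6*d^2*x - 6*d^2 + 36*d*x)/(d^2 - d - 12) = d*(-d^2 + 6*d*x + 6*d - 36*x)/(-d^2 + d + 12)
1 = 1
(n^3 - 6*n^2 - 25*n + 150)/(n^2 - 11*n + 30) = n + 5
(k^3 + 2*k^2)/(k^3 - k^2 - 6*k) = k/(k - 3)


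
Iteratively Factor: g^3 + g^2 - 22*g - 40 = (g + 2)*(g^2 - g - 20) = (g - 5)*(g + 2)*(g + 4)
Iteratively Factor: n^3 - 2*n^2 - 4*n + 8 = (n - 2)*(n^2 - 4) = (n - 2)*(n + 2)*(n - 2)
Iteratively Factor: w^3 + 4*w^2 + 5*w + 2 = (w + 2)*(w^2 + 2*w + 1) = (w + 1)*(w + 2)*(w + 1)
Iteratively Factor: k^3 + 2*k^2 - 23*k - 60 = (k + 3)*(k^2 - k - 20) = (k + 3)*(k + 4)*(k - 5)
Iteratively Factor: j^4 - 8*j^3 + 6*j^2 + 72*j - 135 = (j + 3)*(j^3 - 11*j^2 + 39*j - 45) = (j - 3)*(j + 3)*(j^2 - 8*j + 15) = (j - 5)*(j - 3)*(j + 3)*(j - 3)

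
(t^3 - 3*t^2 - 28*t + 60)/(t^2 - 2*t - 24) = (t^2 + 3*t - 10)/(t + 4)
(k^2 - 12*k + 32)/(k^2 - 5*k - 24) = (k - 4)/(k + 3)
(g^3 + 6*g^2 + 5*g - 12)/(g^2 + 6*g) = (g^3 + 6*g^2 + 5*g - 12)/(g*(g + 6))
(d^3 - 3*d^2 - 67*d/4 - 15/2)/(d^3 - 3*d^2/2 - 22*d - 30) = (d + 1/2)/(d + 2)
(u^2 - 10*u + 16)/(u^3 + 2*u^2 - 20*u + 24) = (u - 8)/(u^2 + 4*u - 12)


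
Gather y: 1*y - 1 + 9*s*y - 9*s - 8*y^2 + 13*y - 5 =-9*s - 8*y^2 + y*(9*s + 14) - 6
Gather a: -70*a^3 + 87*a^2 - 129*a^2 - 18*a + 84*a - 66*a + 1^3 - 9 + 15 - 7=-70*a^3 - 42*a^2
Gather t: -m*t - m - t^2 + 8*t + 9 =-m - t^2 + t*(8 - m) + 9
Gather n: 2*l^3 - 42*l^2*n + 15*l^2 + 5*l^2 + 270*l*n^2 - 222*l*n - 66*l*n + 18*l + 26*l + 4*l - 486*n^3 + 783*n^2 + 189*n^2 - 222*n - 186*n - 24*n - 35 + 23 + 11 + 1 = 2*l^3 + 20*l^2 + 48*l - 486*n^3 + n^2*(270*l + 972) + n*(-42*l^2 - 288*l - 432)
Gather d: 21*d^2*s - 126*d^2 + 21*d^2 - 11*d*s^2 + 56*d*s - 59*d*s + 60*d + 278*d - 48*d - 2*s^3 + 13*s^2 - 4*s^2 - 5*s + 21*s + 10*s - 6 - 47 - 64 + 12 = d^2*(21*s - 105) + d*(-11*s^2 - 3*s + 290) - 2*s^3 + 9*s^2 + 26*s - 105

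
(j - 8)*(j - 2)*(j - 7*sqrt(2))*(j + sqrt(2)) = j^4 - 10*j^3 - 6*sqrt(2)*j^3 + 2*j^2 + 60*sqrt(2)*j^2 - 96*sqrt(2)*j + 140*j - 224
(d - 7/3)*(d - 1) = d^2 - 10*d/3 + 7/3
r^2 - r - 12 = (r - 4)*(r + 3)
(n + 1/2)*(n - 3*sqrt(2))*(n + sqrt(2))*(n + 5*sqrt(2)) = n^4 + n^3/2 + 3*sqrt(2)*n^3 - 26*n^2 + 3*sqrt(2)*n^2/2 - 30*sqrt(2)*n - 13*n - 15*sqrt(2)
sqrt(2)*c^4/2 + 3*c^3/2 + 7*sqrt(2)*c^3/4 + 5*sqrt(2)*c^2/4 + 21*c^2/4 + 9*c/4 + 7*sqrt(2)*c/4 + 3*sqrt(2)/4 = (c + 1/2)*(c + 3)*(c + sqrt(2))*(sqrt(2)*c/2 + 1/2)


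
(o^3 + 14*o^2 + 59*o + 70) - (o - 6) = o^3 + 14*o^2 + 58*o + 76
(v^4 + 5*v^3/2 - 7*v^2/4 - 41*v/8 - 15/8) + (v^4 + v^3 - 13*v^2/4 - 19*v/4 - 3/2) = 2*v^4 + 7*v^3/2 - 5*v^2 - 79*v/8 - 27/8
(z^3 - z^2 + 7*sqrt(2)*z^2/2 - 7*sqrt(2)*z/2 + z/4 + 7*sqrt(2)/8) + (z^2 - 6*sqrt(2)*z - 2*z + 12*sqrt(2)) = z^3 + 7*sqrt(2)*z^2/2 - 19*sqrt(2)*z/2 - 7*z/4 + 103*sqrt(2)/8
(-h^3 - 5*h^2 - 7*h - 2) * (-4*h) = 4*h^4 + 20*h^3 + 28*h^2 + 8*h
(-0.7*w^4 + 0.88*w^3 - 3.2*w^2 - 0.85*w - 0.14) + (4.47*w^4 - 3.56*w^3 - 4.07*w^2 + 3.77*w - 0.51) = 3.77*w^4 - 2.68*w^3 - 7.27*w^2 + 2.92*w - 0.65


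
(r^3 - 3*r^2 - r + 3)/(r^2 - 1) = r - 3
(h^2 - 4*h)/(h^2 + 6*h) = (h - 4)/(h + 6)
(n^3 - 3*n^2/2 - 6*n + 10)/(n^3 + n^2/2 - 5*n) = (n - 2)/n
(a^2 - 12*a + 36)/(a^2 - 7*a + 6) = (a - 6)/(a - 1)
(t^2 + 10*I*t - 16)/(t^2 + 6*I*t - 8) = (t + 8*I)/(t + 4*I)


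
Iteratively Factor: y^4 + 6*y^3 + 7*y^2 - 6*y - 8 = (y + 2)*(y^3 + 4*y^2 - y - 4) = (y - 1)*(y + 2)*(y^2 + 5*y + 4) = (y - 1)*(y + 2)*(y + 4)*(y + 1)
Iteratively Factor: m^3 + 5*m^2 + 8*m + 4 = (m + 2)*(m^2 + 3*m + 2) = (m + 1)*(m + 2)*(m + 2)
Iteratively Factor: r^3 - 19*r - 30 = (r + 3)*(r^2 - 3*r - 10) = (r - 5)*(r + 3)*(r + 2)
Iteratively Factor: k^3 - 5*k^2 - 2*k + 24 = (k + 2)*(k^2 - 7*k + 12) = (k - 3)*(k + 2)*(k - 4)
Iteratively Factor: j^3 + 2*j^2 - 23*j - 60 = (j + 3)*(j^2 - j - 20) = (j - 5)*(j + 3)*(j + 4)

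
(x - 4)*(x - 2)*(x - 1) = x^3 - 7*x^2 + 14*x - 8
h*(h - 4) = h^2 - 4*h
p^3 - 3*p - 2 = (p - 2)*(p + 1)^2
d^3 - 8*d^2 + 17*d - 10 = (d - 5)*(d - 2)*(d - 1)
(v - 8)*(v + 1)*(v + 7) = v^3 - 57*v - 56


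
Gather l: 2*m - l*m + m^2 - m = -l*m + m^2 + m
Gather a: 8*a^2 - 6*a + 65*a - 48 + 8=8*a^2 + 59*a - 40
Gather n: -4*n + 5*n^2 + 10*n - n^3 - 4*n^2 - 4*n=-n^3 + n^2 + 2*n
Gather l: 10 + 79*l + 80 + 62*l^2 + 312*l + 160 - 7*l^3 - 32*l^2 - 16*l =-7*l^3 + 30*l^2 + 375*l + 250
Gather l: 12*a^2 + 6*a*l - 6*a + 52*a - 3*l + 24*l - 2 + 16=12*a^2 + 46*a + l*(6*a + 21) + 14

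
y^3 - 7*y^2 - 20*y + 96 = (y - 8)*(y - 3)*(y + 4)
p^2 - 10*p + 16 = (p - 8)*(p - 2)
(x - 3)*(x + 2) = x^2 - x - 6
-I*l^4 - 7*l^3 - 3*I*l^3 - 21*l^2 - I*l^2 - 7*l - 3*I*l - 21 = (l + 3)*(l - 7*I)*(l - I)*(-I*l + 1)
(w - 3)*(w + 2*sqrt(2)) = w^2 - 3*w + 2*sqrt(2)*w - 6*sqrt(2)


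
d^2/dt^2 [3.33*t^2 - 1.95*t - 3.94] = 6.66000000000000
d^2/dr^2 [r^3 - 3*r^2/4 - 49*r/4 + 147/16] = 6*r - 3/2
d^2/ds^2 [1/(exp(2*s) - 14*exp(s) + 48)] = 2*((7 - 2*exp(s))*(exp(2*s) - 14*exp(s) + 48) + 4*(exp(s) - 7)^2*exp(s))*exp(s)/(exp(2*s) - 14*exp(s) + 48)^3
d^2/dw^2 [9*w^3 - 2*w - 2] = 54*w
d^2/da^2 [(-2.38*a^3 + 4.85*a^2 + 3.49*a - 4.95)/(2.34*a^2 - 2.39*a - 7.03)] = (1.4210854715202e-14*a^5 + 5.6843418860808e-14*a^4 - 13.0246400000001*a^3 + 76.1472240000001*a^2 - 195.163044*a + 142.700094)/(12.812904*a^6 - 39.260052*a^5 - 75.381462*a^4 + 222.243949*a^3 + 226.466529*a^2 - 354.347853*a - 347.428927)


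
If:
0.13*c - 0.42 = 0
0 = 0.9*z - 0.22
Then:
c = 3.23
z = 0.24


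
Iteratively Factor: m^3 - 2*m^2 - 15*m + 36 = (m - 3)*(m^2 + m - 12) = (m - 3)*(m + 4)*(m - 3)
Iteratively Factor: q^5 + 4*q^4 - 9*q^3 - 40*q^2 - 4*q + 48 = (q - 1)*(q^4 + 5*q^3 - 4*q^2 - 44*q - 48) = (q - 3)*(q - 1)*(q^3 + 8*q^2 + 20*q + 16) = (q - 3)*(q - 1)*(q + 2)*(q^2 + 6*q + 8) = (q - 3)*(q - 1)*(q + 2)*(q + 4)*(q + 2)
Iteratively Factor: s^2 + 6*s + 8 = (s + 4)*(s + 2)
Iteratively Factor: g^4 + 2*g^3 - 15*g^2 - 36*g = (g)*(g^3 + 2*g^2 - 15*g - 36) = g*(g + 3)*(g^2 - g - 12) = g*(g - 4)*(g + 3)*(g + 3)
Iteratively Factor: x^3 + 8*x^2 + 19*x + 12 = (x + 4)*(x^2 + 4*x + 3) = (x + 3)*(x + 4)*(x + 1)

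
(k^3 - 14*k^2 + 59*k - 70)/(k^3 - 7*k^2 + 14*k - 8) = (k^2 - 12*k + 35)/(k^2 - 5*k + 4)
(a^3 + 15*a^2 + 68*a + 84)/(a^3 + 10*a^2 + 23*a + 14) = (a + 6)/(a + 1)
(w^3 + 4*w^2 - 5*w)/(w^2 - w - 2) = w*(-w^2 - 4*w + 5)/(-w^2 + w + 2)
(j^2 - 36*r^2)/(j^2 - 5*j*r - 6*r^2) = (j + 6*r)/(j + r)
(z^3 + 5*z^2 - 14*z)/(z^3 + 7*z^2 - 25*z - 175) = z*(z - 2)/(z^2 - 25)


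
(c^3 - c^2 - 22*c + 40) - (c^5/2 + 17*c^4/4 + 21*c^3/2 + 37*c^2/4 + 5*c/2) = -c^5/2 - 17*c^4/4 - 19*c^3/2 - 41*c^2/4 - 49*c/2 + 40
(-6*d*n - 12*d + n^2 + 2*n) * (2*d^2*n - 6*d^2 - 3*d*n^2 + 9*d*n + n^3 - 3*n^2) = -12*d^3*n^2 + 12*d^3*n + 72*d^3 + 20*d^2*n^3 - 20*d^2*n^2 - 120*d^2*n - 9*d*n^4 + 9*d*n^3 + 54*d*n^2 + n^5 - n^4 - 6*n^3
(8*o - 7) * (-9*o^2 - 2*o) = -72*o^3 + 47*o^2 + 14*o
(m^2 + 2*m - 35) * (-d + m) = -d*m^2 - 2*d*m + 35*d + m^3 + 2*m^2 - 35*m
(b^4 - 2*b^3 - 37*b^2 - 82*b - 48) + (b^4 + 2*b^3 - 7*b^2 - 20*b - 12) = 2*b^4 - 44*b^2 - 102*b - 60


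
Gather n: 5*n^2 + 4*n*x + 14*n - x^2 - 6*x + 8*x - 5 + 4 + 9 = 5*n^2 + n*(4*x + 14) - x^2 + 2*x + 8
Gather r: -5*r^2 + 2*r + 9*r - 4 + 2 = -5*r^2 + 11*r - 2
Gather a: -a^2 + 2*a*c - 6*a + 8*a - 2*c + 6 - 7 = -a^2 + a*(2*c + 2) - 2*c - 1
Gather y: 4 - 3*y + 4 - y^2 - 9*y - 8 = -y^2 - 12*y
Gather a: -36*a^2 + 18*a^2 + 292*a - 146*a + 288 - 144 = -18*a^2 + 146*a + 144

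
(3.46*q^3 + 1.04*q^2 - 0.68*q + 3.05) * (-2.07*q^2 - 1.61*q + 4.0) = -7.1622*q^5 - 7.7234*q^4 + 13.5732*q^3 - 1.0587*q^2 - 7.6305*q + 12.2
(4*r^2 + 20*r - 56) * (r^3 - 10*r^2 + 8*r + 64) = 4*r^5 - 20*r^4 - 224*r^3 + 976*r^2 + 832*r - 3584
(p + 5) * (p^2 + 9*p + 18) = p^3 + 14*p^2 + 63*p + 90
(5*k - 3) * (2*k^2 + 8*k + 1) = 10*k^3 + 34*k^2 - 19*k - 3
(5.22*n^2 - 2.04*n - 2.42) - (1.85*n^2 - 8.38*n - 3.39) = 3.37*n^2 + 6.34*n + 0.97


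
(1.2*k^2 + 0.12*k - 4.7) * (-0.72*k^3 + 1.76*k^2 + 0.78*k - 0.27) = -0.864*k^5 + 2.0256*k^4 + 4.5312*k^3 - 8.5024*k^2 - 3.6984*k + 1.269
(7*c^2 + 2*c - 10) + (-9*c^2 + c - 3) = -2*c^2 + 3*c - 13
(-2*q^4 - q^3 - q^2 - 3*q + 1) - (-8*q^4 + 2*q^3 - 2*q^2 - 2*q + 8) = 6*q^4 - 3*q^3 + q^2 - q - 7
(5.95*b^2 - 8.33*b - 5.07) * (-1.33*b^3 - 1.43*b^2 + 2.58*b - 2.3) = -7.9135*b^5 + 2.5704*b^4 + 34.006*b^3 - 27.9263*b^2 + 6.0784*b + 11.661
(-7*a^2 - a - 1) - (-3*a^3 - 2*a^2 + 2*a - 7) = 3*a^3 - 5*a^2 - 3*a + 6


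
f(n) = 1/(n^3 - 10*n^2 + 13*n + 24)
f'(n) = (-3*n^2 + 20*n - 13)/(n^3 - 10*n^2 + 13*n + 24)^2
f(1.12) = 0.04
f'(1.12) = 0.01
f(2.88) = 0.42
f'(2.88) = 3.47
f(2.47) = 0.10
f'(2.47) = 0.17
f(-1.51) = -0.05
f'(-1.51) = -0.10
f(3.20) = -0.25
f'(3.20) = 1.25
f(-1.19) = -0.14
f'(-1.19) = -0.77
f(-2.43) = -0.01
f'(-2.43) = -0.01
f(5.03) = -0.03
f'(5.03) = 0.01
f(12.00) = 0.00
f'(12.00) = 0.00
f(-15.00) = 0.00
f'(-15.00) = 0.00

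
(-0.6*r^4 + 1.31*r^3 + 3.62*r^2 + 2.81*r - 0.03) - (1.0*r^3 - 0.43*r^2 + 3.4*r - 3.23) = -0.6*r^4 + 0.31*r^3 + 4.05*r^2 - 0.59*r + 3.2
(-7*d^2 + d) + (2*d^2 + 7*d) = -5*d^2 + 8*d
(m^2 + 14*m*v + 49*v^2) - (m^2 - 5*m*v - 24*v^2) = 19*m*v + 73*v^2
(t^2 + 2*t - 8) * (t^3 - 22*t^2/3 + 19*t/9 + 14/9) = t^5 - 16*t^4/3 - 185*t^3/9 + 580*t^2/9 - 124*t/9 - 112/9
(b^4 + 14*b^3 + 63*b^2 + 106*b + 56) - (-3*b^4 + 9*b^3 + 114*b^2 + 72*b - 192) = 4*b^4 + 5*b^3 - 51*b^2 + 34*b + 248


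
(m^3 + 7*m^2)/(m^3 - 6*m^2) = (m + 7)/(m - 6)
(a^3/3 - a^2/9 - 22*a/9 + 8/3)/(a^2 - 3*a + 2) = (3*a^2 + 5*a - 12)/(9*(a - 1))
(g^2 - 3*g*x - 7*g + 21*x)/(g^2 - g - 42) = (g - 3*x)/(g + 6)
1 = 1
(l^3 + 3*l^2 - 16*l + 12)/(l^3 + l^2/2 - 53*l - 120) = 2*(l^2 - 3*l + 2)/(2*l^2 - 11*l - 40)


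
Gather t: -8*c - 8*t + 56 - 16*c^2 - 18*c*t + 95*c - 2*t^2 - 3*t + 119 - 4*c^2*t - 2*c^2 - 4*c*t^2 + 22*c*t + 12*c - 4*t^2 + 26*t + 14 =-18*c^2 + 99*c + t^2*(-4*c - 6) + t*(-4*c^2 + 4*c + 15) + 189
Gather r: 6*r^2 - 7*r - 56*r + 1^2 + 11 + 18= 6*r^2 - 63*r + 30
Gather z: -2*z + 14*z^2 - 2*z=14*z^2 - 4*z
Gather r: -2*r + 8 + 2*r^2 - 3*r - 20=2*r^2 - 5*r - 12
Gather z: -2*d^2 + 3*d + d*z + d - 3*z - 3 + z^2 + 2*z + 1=-2*d^2 + 4*d + z^2 + z*(d - 1) - 2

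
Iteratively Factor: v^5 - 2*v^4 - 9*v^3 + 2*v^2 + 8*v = (v + 1)*(v^4 - 3*v^3 - 6*v^2 + 8*v) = v*(v + 1)*(v^3 - 3*v^2 - 6*v + 8) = v*(v + 1)*(v + 2)*(v^2 - 5*v + 4) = v*(v - 1)*(v + 1)*(v + 2)*(v - 4)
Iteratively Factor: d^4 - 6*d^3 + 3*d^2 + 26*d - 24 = (d - 3)*(d^3 - 3*d^2 - 6*d + 8) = (d - 3)*(d + 2)*(d^2 - 5*d + 4) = (d - 3)*(d - 1)*(d + 2)*(d - 4)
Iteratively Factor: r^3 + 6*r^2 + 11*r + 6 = (r + 1)*(r^2 + 5*r + 6) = (r + 1)*(r + 3)*(r + 2)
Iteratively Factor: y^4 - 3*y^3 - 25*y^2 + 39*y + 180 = (y - 4)*(y^3 + y^2 - 21*y - 45) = (y - 5)*(y - 4)*(y^2 + 6*y + 9) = (y - 5)*(y - 4)*(y + 3)*(y + 3)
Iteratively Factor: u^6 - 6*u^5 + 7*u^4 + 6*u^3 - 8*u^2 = (u - 2)*(u^5 - 4*u^4 - u^3 + 4*u^2) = (u - 2)*(u + 1)*(u^4 - 5*u^3 + 4*u^2) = u*(u - 2)*(u + 1)*(u^3 - 5*u^2 + 4*u) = u*(u - 4)*(u - 2)*(u + 1)*(u^2 - u) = u^2*(u - 4)*(u - 2)*(u + 1)*(u - 1)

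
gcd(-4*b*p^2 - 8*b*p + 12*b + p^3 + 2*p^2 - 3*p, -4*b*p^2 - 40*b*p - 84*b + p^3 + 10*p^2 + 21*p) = -4*b*p - 12*b + p^2 + 3*p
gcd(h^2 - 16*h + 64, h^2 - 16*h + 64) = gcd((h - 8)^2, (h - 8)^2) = h^2 - 16*h + 64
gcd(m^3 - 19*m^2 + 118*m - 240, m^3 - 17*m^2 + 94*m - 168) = m - 6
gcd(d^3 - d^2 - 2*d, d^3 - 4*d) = d^2 - 2*d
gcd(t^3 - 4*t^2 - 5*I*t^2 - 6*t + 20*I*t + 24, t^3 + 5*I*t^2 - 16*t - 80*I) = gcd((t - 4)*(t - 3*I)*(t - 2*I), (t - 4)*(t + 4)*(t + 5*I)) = t - 4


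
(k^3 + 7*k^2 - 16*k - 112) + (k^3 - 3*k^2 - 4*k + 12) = 2*k^3 + 4*k^2 - 20*k - 100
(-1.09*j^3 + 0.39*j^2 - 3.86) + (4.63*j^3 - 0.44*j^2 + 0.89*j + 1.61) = 3.54*j^3 - 0.05*j^2 + 0.89*j - 2.25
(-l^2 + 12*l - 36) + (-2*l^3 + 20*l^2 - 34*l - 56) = -2*l^3 + 19*l^2 - 22*l - 92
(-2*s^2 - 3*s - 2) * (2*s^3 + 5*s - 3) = -4*s^5 - 6*s^4 - 14*s^3 - 9*s^2 - s + 6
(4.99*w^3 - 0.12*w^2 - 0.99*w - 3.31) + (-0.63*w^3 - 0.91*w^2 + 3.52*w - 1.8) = 4.36*w^3 - 1.03*w^2 + 2.53*w - 5.11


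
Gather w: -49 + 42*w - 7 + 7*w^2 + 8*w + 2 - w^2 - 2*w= 6*w^2 + 48*w - 54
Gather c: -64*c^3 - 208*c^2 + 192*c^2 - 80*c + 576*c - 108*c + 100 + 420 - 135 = -64*c^3 - 16*c^2 + 388*c + 385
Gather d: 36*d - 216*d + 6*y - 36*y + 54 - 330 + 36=-180*d - 30*y - 240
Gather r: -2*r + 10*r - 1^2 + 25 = 8*r + 24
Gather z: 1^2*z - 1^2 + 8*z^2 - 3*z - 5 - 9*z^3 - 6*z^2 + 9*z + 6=-9*z^3 + 2*z^2 + 7*z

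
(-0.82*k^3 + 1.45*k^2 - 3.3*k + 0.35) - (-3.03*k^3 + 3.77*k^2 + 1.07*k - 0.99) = 2.21*k^3 - 2.32*k^2 - 4.37*k + 1.34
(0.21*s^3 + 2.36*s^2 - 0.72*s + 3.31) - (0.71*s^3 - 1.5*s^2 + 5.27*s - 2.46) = -0.5*s^3 + 3.86*s^2 - 5.99*s + 5.77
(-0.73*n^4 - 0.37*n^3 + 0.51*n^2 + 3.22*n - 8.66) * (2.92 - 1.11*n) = 0.8103*n^5 - 1.7209*n^4 - 1.6465*n^3 - 2.085*n^2 + 19.015*n - 25.2872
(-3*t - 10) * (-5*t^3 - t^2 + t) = 15*t^4 + 53*t^3 + 7*t^2 - 10*t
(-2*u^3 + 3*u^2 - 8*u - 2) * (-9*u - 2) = 18*u^4 - 23*u^3 + 66*u^2 + 34*u + 4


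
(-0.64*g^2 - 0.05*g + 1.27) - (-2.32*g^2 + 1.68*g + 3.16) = 1.68*g^2 - 1.73*g - 1.89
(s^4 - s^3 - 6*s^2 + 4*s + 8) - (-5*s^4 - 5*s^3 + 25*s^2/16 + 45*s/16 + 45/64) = 6*s^4 + 4*s^3 - 121*s^2/16 + 19*s/16 + 467/64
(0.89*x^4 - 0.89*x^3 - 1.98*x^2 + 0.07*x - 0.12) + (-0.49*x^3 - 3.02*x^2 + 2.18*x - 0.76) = 0.89*x^4 - 1.38*x^3 - 5.0*x^2 + 2.25*x - 0.88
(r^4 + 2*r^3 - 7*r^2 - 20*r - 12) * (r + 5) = r^5 + 7*r^4 + 3*r^3 - 55*r^2 - 112*r - 60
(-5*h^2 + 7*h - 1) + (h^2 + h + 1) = -4*h^2 + 8*h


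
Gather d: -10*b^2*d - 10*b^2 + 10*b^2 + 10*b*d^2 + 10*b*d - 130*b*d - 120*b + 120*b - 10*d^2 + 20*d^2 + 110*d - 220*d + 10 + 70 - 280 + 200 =d^2*(10*b + 10) + d*(-10*b^2 - 120*b - 110)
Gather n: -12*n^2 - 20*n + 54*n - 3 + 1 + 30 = -12*n^2 + 34*n + 28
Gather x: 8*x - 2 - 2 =8*x - 4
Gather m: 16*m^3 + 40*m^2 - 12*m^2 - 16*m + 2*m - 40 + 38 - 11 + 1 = 16*m^3 + 28*m^2 - 14*m - 12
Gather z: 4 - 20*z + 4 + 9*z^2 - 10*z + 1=9*z^2 - 30*z + 9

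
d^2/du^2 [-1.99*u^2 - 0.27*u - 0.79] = -3.98000000000000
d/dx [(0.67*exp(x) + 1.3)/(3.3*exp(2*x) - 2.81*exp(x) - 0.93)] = (-2.211*exp(2*x) - 8.58*exp(x) + 3.0299)*exp(x)/(10.89*exp(4*x) - 18.546*exp(3*x) + 1.7581*exp(2*x) + 5.2266*exp(x) + 0.8649)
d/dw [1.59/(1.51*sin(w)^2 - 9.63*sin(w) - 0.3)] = (15.3117 - 4.8018*sin(w))*cos(w)/(-1.51*sin(w)^2 + 9.63*sin(w) + 0.3)^2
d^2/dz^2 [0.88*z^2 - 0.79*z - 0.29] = 1.76000000000000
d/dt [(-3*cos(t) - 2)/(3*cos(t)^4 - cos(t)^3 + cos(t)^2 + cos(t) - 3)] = -(54*sin(t)^4 - 102*sin(t)^2 + 35*cos(t) + 9*cos(3*t) + 70)*sin(t)/(2*(3*sin(t)^4 + sin(t)^2*cos(t) - 7*sin(t)^2 + 1)^2)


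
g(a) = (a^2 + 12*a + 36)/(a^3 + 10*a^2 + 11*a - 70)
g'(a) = (2*a + 12)/(a^3 + 10*a^2 + 11*a - 70) + (-3*a^2 - 20*a - 11)*(a^2 + 12*a + 36)/(a^3 + 10*a^2 + 11*a - 70)^2 = (-a^4 - 24*a^3 - 217*a^2 - 860*a - 1236)/(a^6 + 20*a^5 + 122*a^4 + 80*a^3 - 1279*a^2 - 1540*a + 4900)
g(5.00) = 0.34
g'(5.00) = -0.11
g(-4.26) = -0.24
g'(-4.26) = 0.10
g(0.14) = -0.55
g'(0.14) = -0.29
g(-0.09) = -0.49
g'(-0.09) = -0.23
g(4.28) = 0.44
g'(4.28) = -0.20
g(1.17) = -1.23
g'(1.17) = -1.47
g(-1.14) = -0.33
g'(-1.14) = -0.10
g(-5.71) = 0.01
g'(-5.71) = 0.09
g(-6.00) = 0.00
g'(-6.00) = 0.00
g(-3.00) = -0.22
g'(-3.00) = -0.03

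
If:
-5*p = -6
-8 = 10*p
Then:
No Solution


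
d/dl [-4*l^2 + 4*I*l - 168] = -8*l + 4*I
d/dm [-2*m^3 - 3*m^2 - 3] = 6*m*(-m - 1)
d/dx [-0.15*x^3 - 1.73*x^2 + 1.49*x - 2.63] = -0.45*x^2 - 3.46*x + 1.49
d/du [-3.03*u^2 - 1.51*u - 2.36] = -6.06*u - 1.51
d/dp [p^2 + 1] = 2*p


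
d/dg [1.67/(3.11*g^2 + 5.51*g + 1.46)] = (-10.3874*g - 9.2017)/(3.11*g^2 + 5.51*g + 1.46)^2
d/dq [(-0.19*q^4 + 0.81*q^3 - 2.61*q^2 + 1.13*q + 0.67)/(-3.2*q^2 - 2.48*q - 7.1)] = (1.216*q^5 - 1.1784*q^4 + 1.3784*q^3 - 7.1642*q^2 + 41.35*q - 6.3614)/(10.24*q^4 + 15.872*q^3 + 51.5904*q^2 + 35.216*q + 50.41)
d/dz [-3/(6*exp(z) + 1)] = 18*exp(z)/(6*exp(z) + 1)^2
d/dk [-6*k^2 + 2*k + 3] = 2 - 12*k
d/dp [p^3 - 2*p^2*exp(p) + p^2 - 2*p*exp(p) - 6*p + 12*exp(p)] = -2*p^2*exp(p) + 3*p^2 - 6*p*exp(p) + 2*p + 10*exp(p) - 6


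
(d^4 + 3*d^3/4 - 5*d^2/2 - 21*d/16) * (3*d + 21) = 3*d^5 + 93*d^4/4 + 33*d^3/4 - 903*d^2/16 - 441*d/16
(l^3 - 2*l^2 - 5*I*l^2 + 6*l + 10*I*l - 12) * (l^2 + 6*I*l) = l^5 - 2*l^4 + I*l^4 + 36*l^3 - 2*I*l^3 - 72*l^2 + 36*I*l^2 - 72*I*l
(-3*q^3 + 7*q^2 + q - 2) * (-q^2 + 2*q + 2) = 3*q^5 - 13*q^4 + 7*q^3 + 18*q^2 - 2*q - 4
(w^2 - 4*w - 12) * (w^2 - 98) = w^4 - 4*w^3 - 110*w^2 + 392*w + 1176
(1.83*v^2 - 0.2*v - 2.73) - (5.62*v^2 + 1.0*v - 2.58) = -3.79*v^2 - 1.2*v - 0.15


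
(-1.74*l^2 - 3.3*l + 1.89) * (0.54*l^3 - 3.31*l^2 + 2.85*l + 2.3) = -0.9396*l^5 + 3.9774*l^4 + 6.9846*l^3 - 19.6629*l^2 - 2.2035*l + 4.347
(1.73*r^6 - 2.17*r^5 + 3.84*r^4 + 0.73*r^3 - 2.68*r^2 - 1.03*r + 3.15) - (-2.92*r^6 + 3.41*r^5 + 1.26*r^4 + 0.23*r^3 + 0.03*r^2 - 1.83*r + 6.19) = 4.65*r^6 - 5.58*r^5 + 2.58*r^4 + 0.5*r^3 - 2.71*r^2 + 0.8*r - 3.04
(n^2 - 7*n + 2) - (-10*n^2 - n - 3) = 11*n^2 - 6*n + 5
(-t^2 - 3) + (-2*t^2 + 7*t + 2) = -3*t^2 + 7*t - 1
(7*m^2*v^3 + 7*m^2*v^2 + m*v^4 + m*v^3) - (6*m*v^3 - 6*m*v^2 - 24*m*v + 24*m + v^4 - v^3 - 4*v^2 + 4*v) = 7*m^2*v^3 + 7*m^2*v^2 + m*v^4 - 5*m*v^3 + 6*m*v^2 + 24*m*v - 24*m - v^4 + v^3 + 4*v^2 - 4*v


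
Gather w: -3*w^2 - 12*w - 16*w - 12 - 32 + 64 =-3*w^2 - 28*w + 20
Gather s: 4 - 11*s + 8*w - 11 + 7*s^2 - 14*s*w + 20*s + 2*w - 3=7*s^2 + s*(9 - 14*w) + 10*w - 10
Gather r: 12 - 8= 4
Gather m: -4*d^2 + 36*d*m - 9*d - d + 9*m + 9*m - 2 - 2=-4*d^2 - 10*d + m*(36*d + 18) - 4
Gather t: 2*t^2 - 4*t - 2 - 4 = 2*t^2 - 4*t - 6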